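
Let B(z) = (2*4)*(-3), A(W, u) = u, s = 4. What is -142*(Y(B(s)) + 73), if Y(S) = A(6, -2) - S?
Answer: -13490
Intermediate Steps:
B(z) = -24 (B(z) = 8*(-3) = -24)
Y(S) = -2 - S
-142*(Y(B(s)) + 73) = -142*((-2 - 1*(-24)) + 73) = -142*((-2 + 24) + 73) = -142*(22 + 73) = -142*95 = -13490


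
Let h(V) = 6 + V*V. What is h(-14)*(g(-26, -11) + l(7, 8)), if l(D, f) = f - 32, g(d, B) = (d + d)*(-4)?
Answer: 37168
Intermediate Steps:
h(V) = 6 + V²
g(d, B) = -8*d (g(d, B) = (2*d)*(-4) = -8*d)
l(D, f) = -32 + f
h(-14)*(g(-26, -11) + l(7, 8)) = (6 + (-14)²)*(-8*(-26) + (-32 + 8)) = (6 + 196)*(208 - 24) = 202*184 = 37168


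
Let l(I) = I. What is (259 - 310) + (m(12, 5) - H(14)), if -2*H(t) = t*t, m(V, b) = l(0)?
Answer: 47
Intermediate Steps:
m(V, b) = 0
H(t) = -t²/2 (H(t) = -t*t/2 = -t²/2)
(259 - 310) + (m(12, 5) - H(14)) = (259 - 310) + (0 - (-1)*14²/2) = -51 + (0 - (-1)*196/2) = -51 + (0 - 1*(-98)) = -51 + (0 + 98) = -51 + 98 = 47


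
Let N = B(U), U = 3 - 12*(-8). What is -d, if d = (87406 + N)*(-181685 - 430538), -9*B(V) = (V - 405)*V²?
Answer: 257525482720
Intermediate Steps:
U = 99 (U = 3 + 96 = 99)
B(V) = -V²*(-405 + V)/9 (B(V) = -(V - 405)*V²/9 = -(-405 + V)*V²/9 = -V²*(-405 + V)/9)
N = 333234 (N = (⅑)*99²*(405 - 1*99) = (⅑)*9801*(405 - 99) = (⅑)*9801*306 = 333234)
d = -257525482720 (d = (87406 + 333234)*(-181685 - 430538) = 420640*(-612223) = -257525482720)
-d = -1*(-257525482720) = 257525482720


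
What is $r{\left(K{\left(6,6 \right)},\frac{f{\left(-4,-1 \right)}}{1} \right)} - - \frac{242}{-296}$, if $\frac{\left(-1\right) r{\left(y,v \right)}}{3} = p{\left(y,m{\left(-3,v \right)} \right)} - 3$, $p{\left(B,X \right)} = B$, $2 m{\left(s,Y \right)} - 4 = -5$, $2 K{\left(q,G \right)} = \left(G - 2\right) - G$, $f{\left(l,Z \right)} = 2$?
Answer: $\frac{1655}{148} \approx 11.182$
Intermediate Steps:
$K{\left(q,G \right)} = -1$ ($K{\left(q,G \right)} = \frac{\left(G - 2\right) - G}{2} = \frac{\left(-2 + G\right) - G}{2} = \frac{1}{2} \left(-2\right) = -1$)
$m{\left(s,Y \right)} = - \frac{1}{2}$ ($m{\left(s,Y \right)} = 2 + \frac{1}{2} \left(-5\right) = 2 - \frac{5}{2} = - \frac{1}{2}$)
$r{\left(y,v \right)} = 9 - 3 y$ ($r{\left(y,v \right)} = - 3 \left(y - 3\right) = - 3 \left(-3 + y\right) = 9 - 3 y$)
$r{\left(K{\left(6,6 \right)},\frac{f{\left(-4,-1 \right)}}{1} \right)} - - \frac{242}{-296} = \left(9 - -3\right) - - \frac{242}{-296} = \left(9 + 3\right) - \left(-242\right) \left(- \frac{1}{296}\right) = 12 - \frac{121}{148} = \frac{1655}{148}$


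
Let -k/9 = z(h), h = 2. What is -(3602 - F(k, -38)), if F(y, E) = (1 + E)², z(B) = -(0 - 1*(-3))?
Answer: -2233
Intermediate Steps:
z(B) = -3 (z(B) = -(0 + 3) = -1*3 = -3)
k = 27 (k = -9*(-3) = 27)
-(3602 - F(k, -38)) = -(3602 - (1 - 38)²) = -(3602 - 1*(-37)²) = -(3602 - 1*1369) = -(3602 - 1369) = -1*2233 = -2233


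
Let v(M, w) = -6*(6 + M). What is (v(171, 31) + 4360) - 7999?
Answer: -4701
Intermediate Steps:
v(M, w) = -36 - 6*M
(v(171, 31) + 4360) - 7999 = ((-36 - 6*171) + 4360) - 7999 = ((-36 - 1026) + 4360) - 7999 = (-1062 + 4360) - 7999 = 3298 - 7999 = -4701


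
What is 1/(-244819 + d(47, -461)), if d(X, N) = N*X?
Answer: -1/266486 ≈ -3.7525e-6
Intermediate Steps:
1/(-244819 + d(47, -461)) = 1/(-244819 - 461*47) = 1/(-244819 - 21667) = 1/(-266486) = -1/266486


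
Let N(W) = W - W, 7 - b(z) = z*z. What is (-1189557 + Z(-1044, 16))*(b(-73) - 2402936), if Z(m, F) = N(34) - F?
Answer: 2864798693834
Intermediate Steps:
b(z) = 7 - z² (b(z) = 7 - z*z = 7 - z²)
N(W) = 0
Z(m, F) = -F (Z(m, F) = 0 - F = -F)
(-1189557 + Z(-1044, 16))*(b(-73) - 2402936) = (-1189557 - 1*16)*((7 - 1*(-73)²) - 2402936) = (-1189557 - 16)*((7 - 1*5329) - 2402936) = -1189573*((7 - 5329) - 2402936) = -1189573*(-5322 - 2402936) = -1189573*(-2408258) = 2864798693834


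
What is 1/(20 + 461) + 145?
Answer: 69746/481 ≈ 145.00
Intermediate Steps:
1/(20 + 461) + 145 = 1/481 + 145 = 69746/481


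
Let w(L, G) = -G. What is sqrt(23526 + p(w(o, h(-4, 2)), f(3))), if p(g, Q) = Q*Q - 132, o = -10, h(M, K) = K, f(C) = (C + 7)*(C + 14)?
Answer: sqrt(52294) ≈ 228.68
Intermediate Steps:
f(C) = (7 + C)*(14 + C)
p(g, Q) = -132 + Q**2 (p(g, Q) = Q**2 - 132 = -132 + Q**2)
sqrt(23526 + p(w(o, h(-4, 2)), f(3))) = sqrt(23526 + (-132 + (98 + 3**2 + 21*3)**2)) = sqrt(23526 + (-132 + (98 + 9 + 63)**2)) = sqrt(23526 + (-132 + 170**2)) = sqrt(23526 + (-132 + 28900)) = sqrt(23526 + 28768) = sqrt(52294)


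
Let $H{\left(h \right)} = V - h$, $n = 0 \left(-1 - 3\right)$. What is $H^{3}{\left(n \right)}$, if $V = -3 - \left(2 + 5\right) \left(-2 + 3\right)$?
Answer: $-1000$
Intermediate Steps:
$n = 0$ ($n = 0 \left(-4\right) = 0$)
$V = -10$ ($V = -3 - 7 \cdot 1 = -3 - 7 = -10$)
$H{\left(h \right)} = -10 - h$
$H^{3}{\left(n \right)} = \left(-10 - 0\right)^{3} = \left(-10 + 0\right)^{3} = \left(-10\right)^{3} = -1000$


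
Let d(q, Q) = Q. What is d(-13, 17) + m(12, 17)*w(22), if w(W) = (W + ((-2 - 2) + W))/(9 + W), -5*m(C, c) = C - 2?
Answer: 447/31 ≈ 14.419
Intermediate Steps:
m(C, c) = ⅖ - C/5 (m(C, c) = -(C - 2)/5 = -(-2 + C)/5 = ⅖ - C/5)
w(W) = (-4 + 2*W)/(9 + W) (w(W) = (W + (-4 + W))/(9 + W) = (-4 + 2*W)/(9 + W))
d(-13, 17) + m(12, 17)*w(22) = 17 + (⅖ - ⅕*12)*(2*(-2 + 22)/(9 + 22)) = 17 + (⅖ - 12/5)*(2*20/31) = 17 - 4*20/31 = 17 - 2*40/31 = 17 - 80/31 = 447/31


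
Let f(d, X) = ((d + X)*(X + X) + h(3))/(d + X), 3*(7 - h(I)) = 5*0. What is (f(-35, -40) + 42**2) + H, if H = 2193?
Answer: 290768/75 ≈ 3876.9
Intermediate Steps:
h(I) = 7 (h(I) = 7 - 5*0/3 = 7 - 1/3*0 = 7 + 0 = 7)
f(d, X) = (7 + 2*X*(X + d))/(X + d) (f(d, X) = ((d + X)*(X + X) + 7)/(d + X) = ((X + d)*(2*X) + 7)/(X + d) = (2*X*(X + d) + 7)/(X + d) = (7 + 2*X*(X + d))/(X + d))
(f(-35, -40) + 42**2) + H = ((7 + 2*(-40)**2 + 2*(-40)*(-35))/(-40 - 35) + 42**2) + 2193 = ((7 + 2*1600 + 2800)/(-75) + 1764) + 2193 = (-(7 + 3200 + 2800)/75 + 1764) + 2193 = (-1/75*6007 + 1764) + 2193 = (-6007/75 + 1764) + 2193 = 126293/75 + 2193 = 290768/75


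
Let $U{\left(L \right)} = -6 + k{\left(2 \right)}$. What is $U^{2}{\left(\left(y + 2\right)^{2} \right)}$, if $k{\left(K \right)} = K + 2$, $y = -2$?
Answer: $4$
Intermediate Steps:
$k{\left(K \right)} = 2 + K$
$U{\left(L \right)} = -2$ ($U{\left(L \right)} = -6 + \left(2 + 2\right) = -6 + 4 = -2$)
$U^{2}{\left(\left(y + 2\right)^{2} \right)} = \left(-2\right)^{2} = 4$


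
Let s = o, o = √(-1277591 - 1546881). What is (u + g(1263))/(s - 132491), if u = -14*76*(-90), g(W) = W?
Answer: -4284891431/5852229851 - 64682*I*√706118/5852229851 ≈ -0.73218 - 0.0092875*I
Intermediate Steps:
u = 95760 (u = -1064*(-90) = 95760)
o = 2*I*√706118 (o = √(-2824472) = 2*I*√706118 ≈ 1680.6*I)
s = 2*I*√706118 ≈ 1680.6*I
(u + g(1263))/(s - 132491) = (95760 + 1263)/(2*I*√706118 - 132491) = 97023/(-132491 + 2*I*√706118)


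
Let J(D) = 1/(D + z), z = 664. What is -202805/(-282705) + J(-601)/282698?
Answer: 5123336255/7141799574 ≈ 0.71737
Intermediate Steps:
J(D) = 1/(664 + D) (J(D) = 1/(D + 664) = 1/(664 + D))
-202805/(-282705) + J(-601)/282698 = -202805/(-282705) + 1/((664 - 601)*282698) = -202805*(-1/282705) + (1/282698)/63 = 863/1203 + (1/63)*(1/282698) = 863/1203 + 1/17809974 = 5123336255/7141799574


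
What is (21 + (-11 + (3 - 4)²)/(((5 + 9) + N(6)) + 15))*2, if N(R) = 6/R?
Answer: 124/3 ≈ 41.333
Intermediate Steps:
(21 + (-11 + (3 - 4)²)/(((5 + 9) + N(6)) + 15))*2 = (21 + (-11 + (3 - 4)²)/(((5 + 9) + 6/6) + 15))*2 = (21 + (-11 + (-1)²)/((14 + 6*(⅙)) + 15))*2 = (21 + (-11 + 1)/((14 + 1) + 15))*2 = (21 - 10/(15 + 15))*2 = (21 - 10/30)*2 = (21 - 10*1/30)*2 = (21 - ⅓)*2 = (62/3)*2 = 124/3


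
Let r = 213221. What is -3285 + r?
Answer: 209936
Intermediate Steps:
-3285 + r = -3285 + 213221 = 209936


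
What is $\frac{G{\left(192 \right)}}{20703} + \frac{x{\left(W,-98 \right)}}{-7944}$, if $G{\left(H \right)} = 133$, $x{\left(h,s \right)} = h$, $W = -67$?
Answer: $\frac{271517}{18273848} \approx 0.014858$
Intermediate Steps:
$\frac{G{\left(192 \right)}}{20703} + \frac{x{\left(W,-98 \right)}}{-7944} = \frac{133}{20703} - \frac{67}{-7944} = 133 \cdot \frac{1}{20703} - - \frac{67}{7944} = \frac{133}{20703} + \frac{67}{7944} = \frac{271517}{18273848}$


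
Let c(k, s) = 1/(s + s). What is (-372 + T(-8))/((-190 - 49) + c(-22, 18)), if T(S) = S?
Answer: 13680/8603 ≈ 1.5901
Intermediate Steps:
c(k, s) = 1/(2*s)
(-372 + T(-8))/((-190 - 49) + c(-22, 18)) = (-372 - 8)/((-190 - 49) + (½)/18) = -380/(-239 + (½)*(1/18)) = -380/(-239 + 1/36) = -380/(-8603/36) = -380*(-36/8603) = 13680/8603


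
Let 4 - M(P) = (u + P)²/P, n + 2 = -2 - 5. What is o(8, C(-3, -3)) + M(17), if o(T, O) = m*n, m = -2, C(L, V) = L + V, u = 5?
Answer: -110/17 ≈ -6.4706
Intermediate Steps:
n = -9 (n = -2 + (-2 - 5) = -2 - 7 = -9)
M(P) = 4 - (5 + P)²/P
o(T, O) = 18 (o(T, O) = -2*(-9) = 18)
o(8, C(-3, -3)) + M(17) = 18 + (4 - 1*(5 + 17)²/17) = 18 + (4 - 1*1/17*22²) = 18 + (4 - 1*1/17*484) = 18 + (4 - 484/17) = 18 - 416/17 = -110/17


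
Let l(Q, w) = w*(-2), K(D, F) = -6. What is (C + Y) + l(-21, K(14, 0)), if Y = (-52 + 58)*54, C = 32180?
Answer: 32516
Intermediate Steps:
l(Q, w) = -2*w
Y = 324 (Y = 6*54 = 324)
(C + Y) + l(-21, K(14, 0)) = (32180 + 324) - 2*(-6) = 32504 + 12 = 32516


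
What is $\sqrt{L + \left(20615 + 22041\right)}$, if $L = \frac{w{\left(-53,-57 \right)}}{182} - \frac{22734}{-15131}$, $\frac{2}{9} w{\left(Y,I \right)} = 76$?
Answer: $\frac{\sqrt{80878409607595691}}{1376921} \approx 206.54$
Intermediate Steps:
$w{\left(Y,I \right)} = 342$ ($w{\left(Y,I \right)} = \frac{9}{2} \cdot 76 = 342$)
$L = \frac{4656195}{1376921}$ ($L = \frac{342}{182} - \frac{22734}{-15131} = 342 \cdot \frac{1}{182} - - \frac{22734}{15131} = \frac{171}{91} + \frac{22734}{15131} = \frac{4656195}{1376921} \approx 3.3816$)
$\sqrt{L + \left(20615 + 22041\right)} = \sqrt{\frac{4656195}{1376921} + \left(20615 + 22041\right)} = \sqrt{\frac{4656195}{1376921} + 42656} = \sqrt{\frac{58738598371}{1376921}} = \frac{\sqrt{80878409607595691}}{1376921}$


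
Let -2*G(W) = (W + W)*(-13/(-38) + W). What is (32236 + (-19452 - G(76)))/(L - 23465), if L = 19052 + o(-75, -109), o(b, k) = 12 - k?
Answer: -9293/2146 ≈ -4.3304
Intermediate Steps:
G(W) = -W*(13/38 + W) (G(W) = -(W + W)*(-13/(-38) + W)/2 = -2*W*(-13*(-1/38) + W)/2 = -2*W*(13/38 + W)/2 = -W*(13/38 + W))
L = 19173 (L = 19052 + (12 - 1*(-109)) = 19052 + (12 + 109) = 19052 + 121 = 19173)
(32236 + (-19452 - G(76)))/(L - 23465) = (32236 + (-19452 - (-1)*76*(13 + 38*76)/38))/(19173 - 23465) = (32236 + (-19452 - (-1)*76*(13 + 2888)/38))/(-4292) = (32236 + (-19452 - (-1)*76*2901/38))*(-1/4292) = (32236 + (-19452 - 1*(-5802)))*(-1/4292) = (32236 + (-19452 + 5802))*(-1/4292) = (32236 - 13650)*(-1/4292) = 18586*(-1/4292) = -9293/2146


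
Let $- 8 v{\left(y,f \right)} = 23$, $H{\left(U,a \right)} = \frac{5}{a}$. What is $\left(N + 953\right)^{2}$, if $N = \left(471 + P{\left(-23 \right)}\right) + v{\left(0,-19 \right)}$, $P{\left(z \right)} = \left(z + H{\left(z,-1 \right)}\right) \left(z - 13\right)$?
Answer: $\frac{377641489}{64} \approx 5.9006 \cdot 10^{6}$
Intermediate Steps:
$v{\left(y,f \right)} = - \frac{23}{8}$ ($v{\left(y,f \right)} = \left(- \frac{1}{8}\right) 23 = - \frac{23}{8}$)
$P{\left(z \right)} = \left(-13 + z\right) \left(-5 + z\right)$ ($P{\left(z \right)} = \left(z + \frac{5}{-1}\right) \left(z - 13\right) = \left(z + 5 \left(-1\right)\right) \left(-13 + z\right) = \left(z - 5\right) \left(-13 + z\right) = \left(-5 + z\right) \left(-13 + z\right) = \left(-13 + z\right) \left(-5 + z\right)$)
$N = \frac{11809}{8}$ ($N = \left(471 + \left(65 + \left(-23\right)^{2} - -414\right)\right) - \frac{23}{8} = \left(471 + \left(65 + 529 + 414\right)\right) - \frac{23}{8} = \left(471 + 1008\right) - \frac{23}{8} = 1479 - \frac{23}{8} = \frac{11809}{8} \approx 1476.1$)
$\left(N + 953\right)^{2} = \left(\frac{11809}{8} + 953\right)^{2} = \left(\frac{19433}{8}\right)^{2} = \frac{377641489}{64}$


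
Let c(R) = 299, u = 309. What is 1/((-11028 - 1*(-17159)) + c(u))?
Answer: 1/6430 ≈ 0.00015552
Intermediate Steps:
1/((-11028 - 1*(-17159)) + c(u)) = 1/((-11028 - 1*(-17159)) + 299) = 1/((-11028 + 17159) + 299) = 1/(6131 + 299) = 1/6430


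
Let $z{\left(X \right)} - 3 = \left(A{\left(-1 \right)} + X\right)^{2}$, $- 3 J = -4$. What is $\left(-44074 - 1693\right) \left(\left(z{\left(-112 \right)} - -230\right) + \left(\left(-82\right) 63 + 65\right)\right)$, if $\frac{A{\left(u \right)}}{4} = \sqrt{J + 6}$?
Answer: $- \frac{1070032460}{3} + \frac{41007232 \sqrt{66}}{3} \approx -2.4563 \cdot 10^{8}$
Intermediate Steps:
$J = \frac{4}{3}$ ($J = \left(- \frac{1}{3}\right) \left(-4\right) = \frac{4}{3} \approx 1.3333$)
$A{\left(u \right)} = \frac{4 \sqrt{66}}{3}$ ($A{\left(u \right)} = 4 \sqrt{\frac{4}{3} + 6} = 4 \sqrt{\frac{22}{3}} = 4 \frac{\sqrt{66}}{3} = \frac{4 \sqrt{66}}{3}$)
$z{\left(X \right)} = 3 + \left(X + \frac{4 \sqrt{66}}{3}\right)^{2}$ ($z{\left(X \right)} = 3 + \left(\frac{4 \sqrt{66}}{3} + X\right)^{2} = 3 + \left(X + \frac{4 \sqrt{66}}{3}\right)^{2}$)
$\left(-44074 - 1693\right) \left(\left(z{\left(-112 \right)} - -230\right) + \left(\left(-82\right) 63 + 65\right)\right) = \left(-44074 - 1693\right) \left(\left(\left(3 + \frac{\left(3 \left(-112\right) + 4 \sqrt{66}\right)^{2}}{9}\right) - -230\right) + \left(\left(-82\right) 63 + 65\right)\right) = - 45767 \left(\left(\left(3 + \frac{\left(-336 + 4 \sqrt{66}\right)^{2}}{9}\right) + 230\right) + \left(-5166 + 65\right)\right) = - 45767 \left(\left(233 + \frac{\left(-336 + 4 \sqrt{66}\right)^{2}}{9}\right) - 5101\right) = - 45767 \left(-4868 + \frac{\left(-336 + 4 \sqrt{66}\right)^{2}}{9}\right) = 222793756 - \frac{45767 \left(-336 + 4 \sqrt{66}\right)^{2}}{9}$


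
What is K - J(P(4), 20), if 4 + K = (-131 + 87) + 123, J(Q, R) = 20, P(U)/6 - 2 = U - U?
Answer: 55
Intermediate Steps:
P(U) = 12 (P(U) = 12 + 6*(U - U) = 12 + 6*0 = 12 + 0 = 12)
K = 75 (K = -4 + ((-131 + 87) + 123) = -4 + (-44 + 123) = -4 + 79 = 75)
K - J(P(4), 20) = 75 - 1*20 = 75 - 20 = 55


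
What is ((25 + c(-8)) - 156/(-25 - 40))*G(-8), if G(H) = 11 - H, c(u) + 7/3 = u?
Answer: 4864/15 ≈ 324.27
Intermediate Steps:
c(u) = -7/3 + u
((25 + c(-8)) - 156/(-25 - 40))*G(-8) = ((25 + (-7/3 - 8)) - 156/(-25 - 40))*(11 - 1*(-8)) = ((25 - 31/3) - 156/(-65))*(11 + 8) = (44/3 - 156*(-1/65))*19 = (44/3 + 12/5)*19 = (256/15)*19 = 4864/15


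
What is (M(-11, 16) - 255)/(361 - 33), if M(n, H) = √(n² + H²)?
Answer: -255/328 + √377/328 ≈ -0.71824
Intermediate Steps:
M(n, H) = √(H² + n²)
(M(-11, 16) - 255)/(361 - 33) = (√(16² + (-11)²) - 255)/(361 - 33) = (√(256 + 121) - 255)/328 = (√377 - 255)*(1/328) = (-255 + √377)*(1/328) = -255/328 + √377/328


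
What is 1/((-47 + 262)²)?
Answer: 1/46225 ≈ 2.1633e-5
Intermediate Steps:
1/((-47 + 262)²) = 1/(215²) = 1/46225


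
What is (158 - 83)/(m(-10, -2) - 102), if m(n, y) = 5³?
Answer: 75/23 ≈ 3.2609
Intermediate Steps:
m(n, y) = 125
(158 - 83)/(m(-10, -2) - 102) = (158 - 83)/(125 - 102) = 75/23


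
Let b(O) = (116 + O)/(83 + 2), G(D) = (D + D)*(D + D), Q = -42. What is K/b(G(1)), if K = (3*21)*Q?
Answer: -7497/4 ≈ -1874.3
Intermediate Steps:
G(D) = 4*D² (G(D) = (2*D)*(2*D) = 4*D²)
b(O) = 116/85 + O/85 (b(O) = (116 + O)/85 = (116 + O)*(1/85) = 116/85 + O/85)
K = -2646 (K = (3*21)*(-42) = 63*(-42) = -2646)
K/b(G(1)) = -2646/(116/85 + (4*1²)/85) = -2646/(116/85 + (4*1)/85) = -2646/(116/85 + (1/85)*4) = -2646/(116/85 + 4/85) = -2646/24/17 = -2646*17/24 = -7497/4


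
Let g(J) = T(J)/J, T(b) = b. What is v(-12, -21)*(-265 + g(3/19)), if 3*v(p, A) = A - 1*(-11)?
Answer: 880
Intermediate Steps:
v(p, A) = 11/3 + A/3 (v(p, A) = (A - 1*(-11))/3 = (A + 11)/3 = (11 + A)/3 = 11/3 + A/3)
g(J) = 1 (g(J) = J/J = 1)
v(-12, -21)*(-265 + g(3/19)) = (11/3 + (⅓)*(-21))*(-265 + 1) = (11/3 - 7)*(-264) = -10/3*(-264) = 880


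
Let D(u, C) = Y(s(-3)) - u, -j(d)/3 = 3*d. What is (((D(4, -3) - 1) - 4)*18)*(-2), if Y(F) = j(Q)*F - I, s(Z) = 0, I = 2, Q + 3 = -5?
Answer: 396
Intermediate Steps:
Q = -8 (Q = -3 - 5 = -8)
j(d) = -9*d
Y(F) = -2 + 72*F (Y(F) = (-9*(-8))*F - 1*2 = 72*F - 2 = -2 + 72*F)
D(u, C) = -2 - u (D(u, C) = (-2 + 72*0) - u = (-2 + 0) - u = -2 - u)
(((D(4, -3) - 1) - 4)*18)*(-2) = ((((-2 - 1*4) - 1) - 4)*18)*(-2) = ((((-2 - 4) - 1) - 4)*18)*(-2) = (((-6 - 1) - 4)*18)*(-2) = ((-7 - 4)*18)*(-2) = -11*18*(-2) = -198*(-2) = 396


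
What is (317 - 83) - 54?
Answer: 180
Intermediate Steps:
(317 - 83) - 54 = 234 - 54 = 180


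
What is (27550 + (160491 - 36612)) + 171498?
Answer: 322927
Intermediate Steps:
(27550 + (160491 - 36612)) + 171498 = (27550 + 123879) + 171498 = 151429 + 171498 = 322927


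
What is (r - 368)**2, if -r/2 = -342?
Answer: 99856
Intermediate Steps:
r = 684 (r = -2*(-342) = 684)
(r - 368)**2 = (684 - 368)**2 = 316**2 = 99856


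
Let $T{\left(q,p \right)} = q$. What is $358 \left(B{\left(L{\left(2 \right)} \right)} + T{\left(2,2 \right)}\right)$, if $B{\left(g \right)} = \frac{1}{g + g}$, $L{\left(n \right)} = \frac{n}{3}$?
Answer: $\frac{1969}{2} \approx 984.5$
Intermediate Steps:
$L{\left(n \right)} = \frac{n}{3}$ ($L{\left(n \right)} = n \frac{1}{3} = \frac{n}{3}$)
$B{\left(g \right)} = \frac{1}{2 g}$
$358 \left(B{\left(L{\left(2 \right)} \right)} + T{\left(2,2 \right)}\right) = 358 \left(\frac{1}{2 \cdot \frac{1}{3} \cdot 2} + 2\right) = 358 \left(\frac{1}{2 \cdot \frac{2}{3}} + 2\right) = 358 \left(\frac{1}{2} \cdot \frac{3}{2} + 2\right) = 358 \left(\frac{3}{4} + 2\right) = 358 \cdot \frac{11}{4} = \frac{1969}{2}$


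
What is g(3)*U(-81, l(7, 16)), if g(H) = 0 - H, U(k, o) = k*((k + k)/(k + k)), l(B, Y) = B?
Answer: 243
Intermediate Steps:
U(k, o) = k (U(k, o) = k*((2*k)/((2*k))) = k*((2*k)*(1/(2*k))) = k*1 = k)
g(H) = -H
g(3)*U(-81, l(7, 16)) = -1*3*(-81) = -3*(-81) = 243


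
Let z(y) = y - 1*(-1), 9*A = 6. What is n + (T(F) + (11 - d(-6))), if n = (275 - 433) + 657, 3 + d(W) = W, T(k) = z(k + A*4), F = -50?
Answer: 1418/3 ≈ 472.67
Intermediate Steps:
A = ⅔ (A = (⅑)*6 = ⅔ ≈ 0.66667)
z(y) = 1 + y (z(y) = y + 1 = 1 + y)
T(k) = 11/3 + k (T(k) = 1 + (k + (⅔)*4) = 1 + (k + 8/3) = 1 + (8/3 + k) = 11/3 + k)
d(W) = -3 + W
n = 499 (n = -158 + 657 = 499)
n + (T(F) + (11 - d(-6))) = 499 + ((11/3 - 50) + (11 - (-3 - 6))) = 499 + (-139/3 + (11 - 1*(-9))) = 499 + (-139/3 + (11 + 9)) = 499 + (-139/3 + 20) = 499 - 79/3 = 1418/3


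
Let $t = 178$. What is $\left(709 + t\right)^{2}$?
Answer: $786769$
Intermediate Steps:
$\left(709 + t\right)^{2} = \left(709 + 178\right)^{2} = 887^{2} = 786769$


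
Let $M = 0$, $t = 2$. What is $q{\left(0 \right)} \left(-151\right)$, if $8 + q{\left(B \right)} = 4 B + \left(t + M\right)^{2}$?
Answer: $604$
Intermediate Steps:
$q{\left(B \right)} = -4 + 4 B$ ($q{\left(B \right)} = -8 + \left(4 B + \left(2 + 0\right)^{2}\right) = -8 + \left(4 B + 2^{2}\right) = -8 + \left(4 B + 4\right) = -8 + \left(4 + 4 B\right) = -4 + 4 B$)
$q{\left(0 \right)} \left(-151\right) = \left(-4 + 4 \cdot 0\right) \left(-151\right) = \left(-4 + 0\right) \left(-151\right) = \left(-4\right) \left(-151\right) = 604$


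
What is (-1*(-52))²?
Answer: 2704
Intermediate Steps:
(-1*(-52))² = 52² = 2704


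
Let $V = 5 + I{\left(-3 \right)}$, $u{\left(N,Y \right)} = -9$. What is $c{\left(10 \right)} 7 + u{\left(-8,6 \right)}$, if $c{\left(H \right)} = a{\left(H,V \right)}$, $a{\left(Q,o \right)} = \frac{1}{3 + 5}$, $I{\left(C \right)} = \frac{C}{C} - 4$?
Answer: $- \frac{65}{8} \approx -8.125$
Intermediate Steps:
$I{\left(C \right)} = -3$ ($I{\left(C \right)} = 1 - 4 = -3$)
$V = 2$ ($V = 5 - 3 = 2$)
$a{\left(Q,o \right)} = \frac{1}{8}$
$c{\left(H \right)} = \frac{1}{8}$
$c{\left(10 \right)} 7 + u{\left(-8,6 \right)} = \frac{1}{8} \cdot 7 - 9 = \frac{7}{8} - 9 = - \frac{65}{8}$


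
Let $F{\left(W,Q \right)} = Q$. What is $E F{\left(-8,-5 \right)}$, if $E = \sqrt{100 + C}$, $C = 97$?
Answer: $- 5 \sqrt{197} \approx -70.178$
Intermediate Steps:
$E = \sqrt{197}$ ($E = \sqrt{100 + 97} = \sqrt{197} \approx 14.036$)
$E F{\left(-8,-5 \right)} = \sqrt{197} \left(-5\right) = - 5 \sqrt{197}$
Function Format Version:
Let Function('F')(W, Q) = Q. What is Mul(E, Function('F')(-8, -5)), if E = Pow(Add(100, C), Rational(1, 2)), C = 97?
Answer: Mul(-5, Pow(197, Rational(1, 2))) ≈ -70.178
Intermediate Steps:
E = Pow(197, Rational(1, 2)) (E = Pow(Add(100, 97), Rational(1, 2)) = Pow(197, Rational(1, 2)) ≈ 14.036)
Mul(E, Function('F')(-8, -5)) = Mul(Pow(197, Rational(1, 2)), -5) = Mul(-5, Pow(197, Rational(1, 2)))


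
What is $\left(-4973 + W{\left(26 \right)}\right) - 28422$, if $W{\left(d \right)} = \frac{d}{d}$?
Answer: $-33394$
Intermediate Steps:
$W{\left(d \right)} = 1$
$\left(-4973 + W{\left(26 \right)}\right) - 28422 = \left(-4973 + 1\right) - 28422 = -4972 - 28422 = -33394$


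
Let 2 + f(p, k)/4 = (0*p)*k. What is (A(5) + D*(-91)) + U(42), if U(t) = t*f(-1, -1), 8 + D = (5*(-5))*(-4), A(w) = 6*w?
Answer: -8678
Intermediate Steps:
D = 92 (D = -8 + (5*(-5))*(-4) = -8 - 25*(-4) = -8 + 100 = 92)
f(p, k) = -8 (f(p, k) = -8 + 4*((0*p)*k) = -8 + 4*(0*k) = -8 + 4*0 = -8 + 0 = -8)
U(t) = -8*t (U(t) = t*(-8) = -8*t)
(A(5) + D*(-91)) + U(42) = (6*5 + 92*(-91)) - 8*42 = (30 - 8372) - 336 = -8342 - 336 = -8678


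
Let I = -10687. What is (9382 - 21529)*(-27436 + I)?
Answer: 463080081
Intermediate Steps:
(9382 - 21529)*(-27436 + I) = (9382 - 21529)*(-27436 - 10687) = -12147*(-38123) = 463080081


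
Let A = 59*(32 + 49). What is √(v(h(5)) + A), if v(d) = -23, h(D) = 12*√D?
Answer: 2*√1189 ≈ 68.964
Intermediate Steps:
A = 4779 (A = 59*81 = 4779)
√(v(h(5)) + A) = √(-23 + 4779) = √4756 = 2*√1189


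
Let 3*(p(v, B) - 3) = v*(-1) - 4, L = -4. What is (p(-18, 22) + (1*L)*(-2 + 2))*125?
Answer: 2875/3 ≈ 958.33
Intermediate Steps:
p(v, B) = 5/3 - v/3 (p(v, B) = 3 + (v*(-1) - 4)/3 = 3 + (-v - 4)/3 = 3 + (-4 - v)/3 = 3 + (-4/3 - v/3) = 5/3 - v/3)
(p(-18, 22) + (1*L)*(-2 + 2))*125 = ((5/3 - ⅓*(-18)) + (1*(-4))*(-2 + 2))*125 = ((5/3 + 6) - 4*0)*125 = (23/3 + 0)*125 = (23/3)*125 = 2875/3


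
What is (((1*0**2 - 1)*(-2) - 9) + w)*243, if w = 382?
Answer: 91125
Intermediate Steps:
(((1*0**2 - 1)*(-2) - 9) + w)*243 = (((1*0**2 - 1)*(-2) - 9) + 382)*243 = (((1*0 - 1)*(-2) - 9) + 382)*243 = (((0 - 1)*(-2) - 9) + 382)*243 = ((-1*(-2) - 9) + 382)*243 = ((2 - 9) + 382)*243 = (-7 + 382)*243 = 375*243 = 91125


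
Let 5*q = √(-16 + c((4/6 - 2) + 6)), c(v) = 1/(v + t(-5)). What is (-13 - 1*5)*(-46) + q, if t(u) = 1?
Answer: 828 + I*√4573/85 ≈ 828.0 + 0.79558*I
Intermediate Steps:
c(v) = 1/(1 + v) (c(v) = 1/(v + 1) = 1/(1 + v))
q = I*√4573/85 (q = √(-16 + 1/(1 + ((4/6 - 2) + 6)))/5 = √(-16 + 1/(1 + ((4*(⅙) - 2) + 6)))/5 = √(-16 + 1/(1 + ((⅔ - 2) + 6)))/5 = √(-16 + 1/(1 + (-4/3 + 6)))/5 = √(-16 + 1/(1 + 14/3))/5 = √(-16 + 1/(17/3))/5 = √(-16 + 3/17)/5 = √(-269/17)/5 = (I*√4573/17)/5 = I*√4573/85 ≈ 0.79558*I)
(-13 - 1*5)*(-46) + q = (-13 - 1*5)*(-46) + I*√4573/85 = (-13 - 5)*(-46) + I*√4573/85 = -18*(-46) + I*√4573/85 = 828 + I*√4573/85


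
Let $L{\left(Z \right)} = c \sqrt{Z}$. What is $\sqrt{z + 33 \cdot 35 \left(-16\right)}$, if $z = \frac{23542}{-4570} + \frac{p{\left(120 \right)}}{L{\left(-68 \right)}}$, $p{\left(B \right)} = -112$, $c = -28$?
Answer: $\frac{\sqrt{-27892873938415 - 177521650 i \sqrt{17}}}{38845} \approx 0.0017839 - 135.96 i$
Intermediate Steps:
$L{\left(Z \right)} = - 28 \sqrt{Z}$
$z = - \frac{11771}{2285} - \frac{2 i \sqrt{17}}{17}$ ($z = \frac{23542}{-4570} - \frac{112}{\left(-28\right) \sqrt{-68}} = 23542 \left(- \frac{1}{4570}\right) - \frac{112}{\left(-28\right) 2 i \sqrt{17}} = - \frac{11771}{2285} - \frac{112}{\left(-56\right) i \sqrt{17}} = - \frac{11771}{2285} - 112 \frac{i \sqrt{17}}{952} = - \frac{11771}{2285} - \frac{2 i \sqrt{17}}{17} \approx -5.1514 - 0.48507 i$)
$\sqrt{z + 33 \cdot 35 \left(-16\right)} = \sqrt{\left(- \frac{11771}{2285} - \frac{2 i \sqrt{17}}{17}\right) + 33 \cdot 35 \left(-16\right)} = \sqrt{\left(- \frac{11771}{2285} - \frac{2 i \sqrt{17}}{17}\right) + 1155 \left(-16\right)} = \sqrt{\left(- \frac{11771}{2285} - \frac{2 i \sqrt{17}}{17}\right) - 18480} = \sqrt{- \frac{42238571}{2285} - \frac{2 i \sqrt{17}}{17}}$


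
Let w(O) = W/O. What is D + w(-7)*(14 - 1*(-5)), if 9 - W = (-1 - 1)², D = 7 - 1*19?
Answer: -179/7 ≈ -25.571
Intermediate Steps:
D = -12 (D = 7 - 19 = -12)
W = 5 (W = 9 - (-1 - 1)² = 9 - 1*(-2)² = 9 - 1*4 = 9 - 4 = 5)
w(O) = 5/O
D + w(-7)*(14 - 1*(-5)) = -12 + (5/(-7))*(14 - 1*(-5)) = -12 + (5*(-⅐))*(14 + 5) = -12 - 5/7*19 = -12 - 95/7 = -179/7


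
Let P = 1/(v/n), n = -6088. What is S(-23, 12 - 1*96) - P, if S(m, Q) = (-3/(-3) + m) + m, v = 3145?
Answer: -135437/3145 ≈ -43.064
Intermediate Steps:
P = -6088/3145 (P = 1/(3145/(-6088)) = 1/(3145*(-1/6088)) = 1/(-3145/6088) = -6088/3145 ≈ -1.9358)
S(m, Q) = 1 + 2*m (S(m, Q) = (-⅓*(-3) + m) + m = (1 + m) + m = 1 + 2*m)
S(-23, 12 - 1*96) - P = (1 + 2*(-23)) - 1*(-6088/3145) = (1 - 46) + 6088/3145 = -45 + 6088/3145 = -135437/3145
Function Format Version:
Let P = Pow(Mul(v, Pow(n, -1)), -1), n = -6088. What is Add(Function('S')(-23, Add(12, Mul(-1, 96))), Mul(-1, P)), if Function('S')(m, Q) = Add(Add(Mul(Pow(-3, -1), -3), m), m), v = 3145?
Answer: Rational(-135437, 3145) ≈ -43.064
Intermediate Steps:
P = Rational(-6088, 3145) (P = Pow(Mul(3145, Pow(-6088, -1)), -1) = Pow(Mul(3145, Rational(-1, 6088)), -1) = Pow(Rational(-3145, 6088), -1) = Rational(-6088, 3145) ≈ -1.9358)
Function('S')(m, Q) = Add(1, Mul(2, m)) (Function('S')(m, Q) = Add(Add(Mul(Rational(-1, 3), -3), m), m) = Add(Add(1, m), m) = Add(1, Mul(2, m)))
Add(Function('S')(-23, Add(12, Mul(-1, 96))), Mul(-1, P)) = Add(Add(1, Mul(2, -23)), Mul(-1, Rational(-6088, 3145))) = Add(Add(1, -46), Rational(6088, 3145)) = Add(-45, Rational(6088, 3145)) = Rational(-135437, 3145)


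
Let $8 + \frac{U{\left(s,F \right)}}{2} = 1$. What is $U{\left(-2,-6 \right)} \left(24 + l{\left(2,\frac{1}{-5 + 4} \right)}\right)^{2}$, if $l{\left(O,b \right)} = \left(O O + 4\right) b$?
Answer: $-3584$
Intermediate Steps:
$U{\left(s,F \right)} = -14$ ($U{\left(s,F \right)} = -16 + 2 \cdot 1 = -16 + 2 = -14$)
$l{\left(O,b \right)} = b \left(4 + O^{2}\right)$ ($l{\left(O,b \right)} = \left(O^{2} + 4\right) b = \left(4 + O^{2}\right) b = b \left(4 + O^{2}\right)$)
$U{\left(-2,-6 \right)} \left(24 + l{\left(2,\frac{1}{-5 + 4} \right)}\right)^{2} = - 14 \left(24 + \frac{4 + 2^{2}}{-5 + 4}\right)^{2} = - 14 \left(24 + \frac{4 + 4}{-1}\right)^{2} = - 14 \left(24 - 8\right)^{2} = - 14 \cdot 16^{2} = \left(-14\right) 256 = -3584$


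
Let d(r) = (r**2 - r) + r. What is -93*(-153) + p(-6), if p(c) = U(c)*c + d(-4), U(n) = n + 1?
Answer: 14275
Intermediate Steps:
d(r) = r**2
U(n) = 1 + n
p(c) = 16 + c*(1 + c) (p(c) = (1 + c)*c + (-4)**2 = c*(1 + c) + 16 = 16 + c*(1 + c))
-93*(-153) + p(-6) = -93*(-153) + (16 - 6*(1 - 6)) = 14229 + (16 - 6*(-5)) = 14229 + (16 + 30) = 14229 + 46 = 14275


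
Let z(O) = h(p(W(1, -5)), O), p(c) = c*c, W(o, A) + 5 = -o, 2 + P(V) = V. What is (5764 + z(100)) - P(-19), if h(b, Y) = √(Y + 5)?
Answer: 5785 + √105 ≈ 5795.3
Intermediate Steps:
P(V) = -2 + V
W(o, A) = -5 - o
p(c) = c²
h(b, Y) = √(5 + Y)
z(O) = √(5 + O)
(5764 + z(100)) - P(-19) = (5764 + √(5 + 100)) - (-2 - 19) = (5764 + √105) - 1*(-21) = (5764 + √105) + 21 = 5785 + √105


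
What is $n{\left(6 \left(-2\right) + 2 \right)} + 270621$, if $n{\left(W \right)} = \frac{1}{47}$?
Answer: $\frac{12719188}{47} \approx 2.7062 \cdot 10^{5}$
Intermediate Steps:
$n{\left(W \right)} = \frac{1}{47}$
$n{\left(6 \left(-2\right) + 2 \right)} + 270621 = \frac{1}{47} + 270621 = \frac{12719188}{47}$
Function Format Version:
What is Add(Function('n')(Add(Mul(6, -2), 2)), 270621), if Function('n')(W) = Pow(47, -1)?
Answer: Rational(12719188, 47) ≈ 2.7062e+5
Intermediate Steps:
Function('n')(W) = Rational(1, 47)
Add(Function('n')(Add(Mul(6, -2), 2)), 270621) = Add(Rational(1, 47), 270621) = Rational(12719188, 47)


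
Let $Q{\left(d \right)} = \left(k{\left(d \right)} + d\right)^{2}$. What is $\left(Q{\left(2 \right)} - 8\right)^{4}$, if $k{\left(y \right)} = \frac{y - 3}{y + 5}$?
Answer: $\frac{2472973441}{5764801} \approx 428.98$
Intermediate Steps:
$k{\left(y \right)} = \frac{-3 + y}{5 + y}$
$Q{\left(d \right)} = \left(d + \frac{-3 + d}{5 + d}\right)^{2}$ ($Q{\left(d \right)} = \left(\frac{-3 + d}{5 + d} + d\right)^{2} = \left(d + \frac{-3 + d}{5 + d}\right)^{2}$)
$\left(Q{\left(2 \right)} - 8\right)^{4} = \left(\frac{\left(-3 + 2 + 2 \left(5 + 2\right)\right)^{2}}{\left(5 + 2\right)^{2}} - 8\right)^{4} = \left(\frac{\left(-3 + 2 + 2 \cdot 7\right)^{2}}{49} - 8\right)^{4} = \left(\frac{\left(-3 + 2 + 14\right)^{2}}{49} - 8\right)^{4} = \left(\frac{13^{2}}{49} - 8\right)^{4} = \left(\frac{1}{49} \cdot 169 - 8\right)^{4} = \left(\frac{169}{49} - 8\right)^{4} = \left(- \frac{223}{49}\right)^{4} = \frac{2472973441}{5764801}$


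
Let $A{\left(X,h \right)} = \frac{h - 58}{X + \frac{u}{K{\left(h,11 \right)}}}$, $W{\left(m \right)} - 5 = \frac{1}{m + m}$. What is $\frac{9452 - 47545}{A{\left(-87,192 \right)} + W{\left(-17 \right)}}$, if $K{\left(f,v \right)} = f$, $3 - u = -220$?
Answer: $- \frac{21345564922}{1910537} \approx -11173.0$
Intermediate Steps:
$u = 223$ ($u = 3 - -220 = 3 + 220 = 223$)
$W{\left(m \right)} = 5 + \frac{1}{2 m}$ ($W{\left(m \right)} = 5 + \frac{1}{m + m} = 5 + \frac{1}{2 m}$)
$A{\left(X,h \right)} = \frac{-58 + h}{X + \frac{223}{h}}$ ($A{\left(X,h \right)} = \frac{h - 58}{X + \frac{223}{h}} = \frac{-58 + h}{X + \frac{223}{h}}$)
$\frac{9452 - 47545}{A{\left(-87,192 \right)} + W{\left(-17 \right)}} = \frac{9452 - 47545}{\frac{192 \left(-58 + 192\right)}{223 - 16704} + \left(5 + \frac{1}{2 \left(-17\right)}\right)} = - \frac{38093}{192 \frac{1}{223 - 16704} \cdot 134 + \left(5 + \frac{1}{2} \left(- \frac{1}{17}\right)\right)} = - \frac{38093}{192 \frac{1}{-16481} \cdot 134 + \left(5 - \frac{1}{34}\right)} = - \frac{38093}{192 \left(- \frac{1}{16481}\right) 134 + \frac{169}{34}} = - \frac{38093}{- \frac{25728}{16481} + \frac{169}{34}} = - \frac{38093}{\frac{1910537}{560354}} = \left(-38093\right) \frac{560354}{1910537} = - \frac{21345564922}{1910537}$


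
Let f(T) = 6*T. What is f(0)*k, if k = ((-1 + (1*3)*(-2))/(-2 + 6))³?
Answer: 0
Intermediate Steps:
k = -343/64 (k = ((-1 + 3*(-2))/4)³ = ((-1 - 6)*(¼))³ = (-7*¼)³ = (-7/4)³ = -343/64 ≈ -5.3594)
f(0)*k = (6*0)*(-343/64) = 0*(-343/64) = 0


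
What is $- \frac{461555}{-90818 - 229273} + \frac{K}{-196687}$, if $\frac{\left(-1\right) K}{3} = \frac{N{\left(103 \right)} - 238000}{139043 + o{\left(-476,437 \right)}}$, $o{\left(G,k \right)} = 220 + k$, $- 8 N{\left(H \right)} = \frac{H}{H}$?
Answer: $\frac{9223271603142157}{6396506233327200} \approx 1.4419$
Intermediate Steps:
$N{\left(H \right)} = - \frac{1}{8}$ ($N{\left(H \right)} = - \frac{H \frac{1}{H}}{8} = \left(- \frac{1}{8}\right) 1 = - \frac{1}{8}$)
$K = \frac{519273}{101600}$ ($K = - 3 \frac{- \frac{1}{8} - 238000}{139043 + \left(220 + 437\right)} = - 3 \left(- \frac{1904001}{8 \left(139043 + 657\right)}\right) = - 3 \left(- \frac{1904001}{8 \cdot 139700}\right) = - 3 \left(\left(- \frac{1904001}{8}\right) \frac{1}{139700}\right) = \left(-3\right) \left(- \frac{173091}{101600}\right) = \frac{519273}{101600} \approx 5.111$)
$- \frac{461555}{-90818 - 229273} + \frac{K}{-196687} = - \frac{461555}{-90818 - 229273} + \frac{519273}{101600 \left(-196687\right)} = - \frac{461555}{-320091} + \frac{519273}{101600} \left(- \frac{1}{196687}\right) = \left(-461555\right) \left(- \frac{1}{320091}\right) - \frac{519273}{19983399200} = \frac{461555}{320091} - \frac{519273}{19983399200} = \frac{9223271603142157}{6396506233327200}$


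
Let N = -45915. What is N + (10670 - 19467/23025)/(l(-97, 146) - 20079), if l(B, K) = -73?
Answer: -7101598824761/154666600 ≈ -45916.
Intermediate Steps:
N + (10670 - 19467/23025)/(l(-97, 146) - 20079) = -45915 + (10670 - 19467/23025)/(-73 - 20079) = -45915 + (10670 - 19467*1/23025)/(-20152) = -45915 + (10670 - 6489/7675)*(-1/20152) = -45915 + (81885761/7675)*(-1/20152) = -45915 - 81885761/154666600 = -7101598824761/154666600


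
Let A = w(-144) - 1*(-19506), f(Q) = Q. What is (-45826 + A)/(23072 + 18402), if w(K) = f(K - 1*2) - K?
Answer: -13161/20737 ≈ -0.63466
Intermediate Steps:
w(K) = -2 (w(K) = (K - 1*2) - K = (K - 2) - K = (-2 + K) - K = -2)
A = 19504 (A = -2 - 1*(-19506) = -2 + 19506 = 19504)
(-45826 + A)/(23072 + 18402) = (-45826 + 19504)/(23072 + 18402) = -26322/41474 = -26322*1/41474 = -13161/20737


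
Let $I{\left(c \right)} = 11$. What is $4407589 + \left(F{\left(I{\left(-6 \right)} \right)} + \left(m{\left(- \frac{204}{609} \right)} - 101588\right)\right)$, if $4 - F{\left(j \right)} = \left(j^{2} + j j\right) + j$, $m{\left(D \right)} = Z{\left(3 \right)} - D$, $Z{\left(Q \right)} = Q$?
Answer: $\frac{874068333}{203} \approx 4.3058 \cdot 10^{6}$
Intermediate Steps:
$m{\left(D \right)} = 3 - D$
$F{\left(j \right)} = 4 - j - 2 j^{2}$ ($F{\left(j \right)} = 4 - \left(\left(j^{2} + j j\right) + j\right) = 4 - \left(\left(j^{2} + j^{2}\right) + j\right) = 4 - \left(2 j^{2} + j\right) = 4 - \left(j + 2 j^{2}\right) = 4 - j - 2 j^{2}$)
$4407589 + \left(F{\left(I{\left(-6 \right)} \right)} + \left(m{\left(- \frac{204}{609} \right)} - 101588\right)\right) = 4407589 + \left(\left(4 - 11 - 2 \cdot 11^{2}\right) + \left(\left(3 - - \frac{204}{609}\right) - 101588\right)\right) = 4407589 - \frac{20672234}{203} = \frac{874068333}{203}$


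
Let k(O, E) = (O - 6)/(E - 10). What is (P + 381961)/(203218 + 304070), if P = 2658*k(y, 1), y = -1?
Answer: 1152085/1521864 ≈ 0.75702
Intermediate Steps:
k(O, E) = (-6 + O)/(-10 + E)
P = 6202/3 (P = 2658*((-6 - 1)/(-10 + 1)) = 2658*(-7/(-9)) = 2658*(-⅑*(-7)) = 2658*(7/9) = 6202/3 ≈ 2067.3)
(P + 381961)/(203218 + 304070) = (6202/3 + 381961)/(203218 + 304070) = (1152085/3)/507288 = (1152085/3)*(1/507288) = 1152085/1521864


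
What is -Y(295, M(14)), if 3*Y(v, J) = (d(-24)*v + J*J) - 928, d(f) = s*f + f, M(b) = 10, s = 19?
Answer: 47476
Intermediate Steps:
d(f) = 20*f (d(f) = 19*f + f = 20*f)
Y(v, J) = -928/3 - 160*v + J**2/3 (Y(v, J) = (((20*(-24))*v + J*J) - 928)/3 = ((-480*v + J**2) - 928)/3 = ((J**2 - 480*v) - 928)/3 = (-928 + J**2 - 480*v)/3 = -928/3 - 160*v + J**2/3)
-Y(295, M(14)) = -(-928/3 - 160*295 + (1/3)*10**2) = -(-928/3 - 47200 + (1/3)*100) = -(-928/3 - 47200 + 100/3) = -1*(-47476) = 47476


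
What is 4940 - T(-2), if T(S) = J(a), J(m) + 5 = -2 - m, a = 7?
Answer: 4954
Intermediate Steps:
J(m) = -7 - m (J(m) = -5 + (-2 - m) = -7 - m)
T(S) = -14 (T(S) = -7 - 1*7 = -7 - 7 = -14)
4940 - T(-2) = 4940 - 1*(-14) = 4940 + 14 = 4954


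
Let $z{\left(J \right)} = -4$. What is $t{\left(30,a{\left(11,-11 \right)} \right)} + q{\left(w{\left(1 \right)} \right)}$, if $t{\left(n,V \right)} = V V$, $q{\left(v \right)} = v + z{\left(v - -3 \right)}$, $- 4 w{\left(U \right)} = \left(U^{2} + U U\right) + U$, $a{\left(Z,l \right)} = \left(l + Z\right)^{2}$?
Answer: $- \frac{19}{4} \approx -4.75$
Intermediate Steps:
$a{\left(Z,l \right)} = \left(Z + l\right)^{2}$
$w{\left(U \right)} = - \frac{U^{2}}{2} - \frac{U}{4}$ ($w{\left(U \right)} = - \frac{\left(U^{2} + U U\right) + U}{4} = - \frac{\left(U^{2} + U^{2}\right) + U}{4} = - \frac{2 U^{2} + U}{4} = - \frac{U + 2 U^{2}}{4} = - \frac{U^{2}}{2} - \frac{U}{4}$)
$q{\left(v \right)} = -4 + v$ ($q{\left(v \right)} = v - 4 = -4 + v$)
$t{\left(n,V \right)} = V^{2}$
$t{\left(30,a{\left(11,-11 \right)} \right)} + q{\left(w{\left(1 \right)} \right)} = \left(\left(11 - 11\right)^{2}\right)^{2} - \left(4 + \frac{1 + 2 \cdot 1}{4}\right) = \left(0^{2}\right)^{2} - \left(4 + \frac{1 + 2}{4}\right) = 0^{2} - \left(4 + \frac{1}{4} \cdot 3\right) = 0 - \frac{19}{4} = - \frac{19}{4}$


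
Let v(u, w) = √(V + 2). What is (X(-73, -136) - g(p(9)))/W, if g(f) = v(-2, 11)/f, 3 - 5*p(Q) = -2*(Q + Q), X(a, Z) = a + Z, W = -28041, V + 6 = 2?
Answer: 209/28041 + 5*I*√2/1093599 ≈ 0.0074534 + 6.4659e-6*I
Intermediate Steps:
V = -4 (V = -6 + 2 = -4)
X(a, Z) = Z + a
v(u, w) = I*√2 (v(u, w) = √(-4 + 2) = √(-2) = I*√2)
p(Q) = ⅗ + 4*Q/5 (p(Q) = ⅗ - (-2)*(Q + Q)/5 = ⅗ - (-2)*2*Q/5 = ⅗ - (-4)*Q/5 = ⅗ + 4*Q/5)
g(f) = I*√2/f (g(f) = (I*√2)/f = I*√2/f)
(X(-73, -136) - g(p(9)))/W = ((-136 - 73) - I*√2/(⅗ + (⅘)*9))/(-28041) = (-209 - I*√2/(⅗ + 36/5))*(-1/28041) = (-209 - I*√2/39/5)*(-1/28041) = (-209 - I*√2*5/39)*(-1/28041) = (-209 - 5*I*√2/39)*(-1/28041) = 209/28041 + 5*I*√2/1093599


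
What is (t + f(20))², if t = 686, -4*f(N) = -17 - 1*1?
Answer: 1907161/4 ≈ 4.7679e+5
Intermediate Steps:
f(N) = 9/2 (f(N) = -(-17 - 1*1)/4 = -(-17 - 1)/4 = -¼*(-18) = 9/2)
(t + f(20))² = (686 + 9/2)² = (1381/2)² = 1907161/4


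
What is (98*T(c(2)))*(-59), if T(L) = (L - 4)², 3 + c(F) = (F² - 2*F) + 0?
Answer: -283318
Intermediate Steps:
c(F) = -3 + F² - 2*F (c(F) = -3 + ((F² - 2*F) + 0) = -3 + (F² - 2*F) = -3 + F² - 2*F)
T(L) = (-4 + L)²
(98*T(c(2)))*(-59) = (98*(-4 + (-3 + 2² - 2*2))²)*(-59) = (98*(-4 + (-3 + 4 - 4))²)*(-59) = (98*(-4 - 3)²)*(-59) = (98*(-7)²)*(-59) = (98*49)*(-59) = 4802*(-59) = -283318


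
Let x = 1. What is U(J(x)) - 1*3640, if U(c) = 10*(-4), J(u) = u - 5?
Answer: -3680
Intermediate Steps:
J(u) = -5 + u
U(c) = -40
U(J(x)) - 1*3640 = -40 - 1*3640 = -40 - 3640 = -3680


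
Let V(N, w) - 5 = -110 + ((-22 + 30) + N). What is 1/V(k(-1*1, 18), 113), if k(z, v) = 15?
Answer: -1/82 ≈ -0.012195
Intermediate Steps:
V(N, w) = -97 + N (V(N, w) = 5 + (-110 + ((-22 + 30) + N)) = 5 + (-110 + (8 + N)) = 5 + (-102 + N) = -97 + N)
1/V(k(-1*1, 18), 113) = 1/(-97 + 15) = 1/(-82) = -1/82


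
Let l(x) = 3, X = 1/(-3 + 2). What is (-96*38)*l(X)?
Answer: -10944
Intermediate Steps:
X = -1 (X = 1/(-1) = -1)
(-96*38)*l(X) = -96*38*3 = -3648*3 = -10944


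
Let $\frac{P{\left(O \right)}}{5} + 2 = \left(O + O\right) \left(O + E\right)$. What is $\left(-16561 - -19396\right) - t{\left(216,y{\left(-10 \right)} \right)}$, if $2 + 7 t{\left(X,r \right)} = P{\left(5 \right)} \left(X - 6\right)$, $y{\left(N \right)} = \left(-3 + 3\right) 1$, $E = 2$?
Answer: $- \frac{51553}{7} \approx -7364.7$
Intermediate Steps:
$P{\left(O \right)} = -10 + 10 O \left(2 + O\right)$ ($P{\left(O \right)} = -10 + 5 \left(O + O\right) \left(O + 2\right) = -10 + 5 \cdot 2 O \left(2 + O\right) = -10 + 10 O \left(2 + O\right)$)
$y{\left(N \right)} = 0$ ($y{\left(N \right)} = 0 \cdot 1 = 0$)
$t{\left(X,r \right)} = - \frac{2042}{7} + \frac{340 X}{7}$ ($t{\left(X,r \right)} = - \frac{2}{7} + \frac{\left(-10 + 10 \cdot 5^{2} + 20 \cdot 5\right) \left(X - 6\right)}{7} = - \frac{2}{7} + \frac{\left(-10 + 10 \cdot 25 + 100\right) \left(-6 + X\right)}{7} = - \frac{2}{7} + \frac{\left(-10 + 250 + 100\right) \left(-6 + X\right)}{7} = - \frac{2}{7} + \frac{340 \left(-6 + X\right)}{7} = - \frac{2}{7} + \frac{-2040 + 340 X}{7} = - \frac{2}{7} + \left(- \frac{2040}{7} + \frac{340 X}{7}\right) = - \frac{2042}{7} + \frac{340 X}{7}$)
$\left(-16561 - -19396\right) - t{\left(216,y{\left(-10 \right)} \right)} = \left(-16561 - -19396\right) - \left(- \frac{2042}{7} + \frac{340}{7} \cdot 216\right) = \left(-16561 + 19396\right) - \left(- \frac{2042}{7} + \frac{73440}{7}\right) = 2835 - \frac{71398}{7} = - \frac{51553}{7}$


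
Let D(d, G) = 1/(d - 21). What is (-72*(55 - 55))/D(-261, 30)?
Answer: 0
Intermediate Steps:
D(d, G) = 1/(-21 + d)
(-72*(55 - 55))/D(-261, 30) = (-72*(55 - 55))/(1/(-21 - 261)) = (-72*0)/(1/(-282)) = 0/(-1/282) = 0*(-282) = 0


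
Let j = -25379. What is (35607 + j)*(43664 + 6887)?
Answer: 517035628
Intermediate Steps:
(35607 + j)*(43664 + 6887) = (35607 - 25379)*(43664 + 6887) = 10228*50551 = 517035628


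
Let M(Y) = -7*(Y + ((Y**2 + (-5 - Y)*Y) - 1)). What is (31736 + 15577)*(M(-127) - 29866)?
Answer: -1580963895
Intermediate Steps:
M(Y) = 7 - 7*Y - 7*Y**2 - 7*Y*(-5 - Y) (M(Y) = -7*(Y + ((Y**2 + Y*(-5 - Y)) - 1)) = -7*(Y + (-1 + Y**2 + Y*(-5 - Y))) = -7*(-1 + Y + Y**2 + Y*(-5 - Y)) = 7 - 7*Y - 7*Y**2 - 7*Y*(-5 - Y))
(31736 + 15577)*(M(-127) - 29866) = (31736 + 15577)*((7 + 28*(-127)) - 29866) = 47313*((7 - 3556) - 29866) = 47313*(-3549 - 29866) = 47313*(-33415) = -1580963895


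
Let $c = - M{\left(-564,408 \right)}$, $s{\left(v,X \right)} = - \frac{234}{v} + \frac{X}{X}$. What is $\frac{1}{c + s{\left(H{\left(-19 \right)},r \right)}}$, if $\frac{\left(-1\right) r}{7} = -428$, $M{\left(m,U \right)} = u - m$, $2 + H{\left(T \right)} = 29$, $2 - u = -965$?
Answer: $- \frac{3}{4616} \approx -0.00064991$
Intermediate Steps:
$u = 967$ ($u = 2 - -965 = 2 + 965 = 967$)
$H{\left(T \right)} = 27$ ($H{\left(T \right)} = -2 + 29 = 27$)
$M{\left(m,U \right)} = 967 - m$
$r = 2996$ ($r = \left(-7\right) \left(-428\right) = 2996$)
$s{\left(v,X \right)} = 1 - \frac{234}{v}$ ($s{\left(v,X \right)} = - \frac{234}{v} + 1 = 1 - \frac{234}{v}$)
$c = -1531$ ($c = - (967 - -564) = - (967 + 564) = \left(-1\right) 1531 = -1531$)
$\frac{1}{c + s{\left(H{\left(-19 \right)},r \right)}} = \frac{1}{-1531 + \frac{-234 + 27}{27}} = \frac{1}{-1531 + \frac{1}{27} \left(-207\right)} = \frac{1}{-1531 - \frac{23}{3}} = \frac{1}{- \frac{4616}{3}} = - \frac{3}{4616}$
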